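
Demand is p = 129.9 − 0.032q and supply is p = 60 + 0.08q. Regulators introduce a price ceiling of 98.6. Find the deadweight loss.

1122.94

Competitive equilibrium: 129.9 − 0.032q = 60 + 0.08q → q* = 624.1071, p* = 109.9286.
At the ceiling p = 98.6, quantity supplied = (98.6 − 60)/0.08 = 482.5.
Willingness to pay at q' = 482.5: 129.9 − 0.032·482.5 = 114.46.
Δq = 624.1071 − 482.5 = 141.6071; wedge = 114.46 − 98.6 = 15.86.
The triangle = ½ × 141.6071 × 15.86 = 1122.94.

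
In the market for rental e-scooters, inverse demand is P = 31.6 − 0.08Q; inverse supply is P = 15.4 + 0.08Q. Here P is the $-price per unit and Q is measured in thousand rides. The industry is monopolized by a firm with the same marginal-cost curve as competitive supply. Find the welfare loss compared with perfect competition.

$91.125 thousand

Competitive equilibrium: 31.6 − 0.08Q = 15.4 + 0.08Q → Q* = 101.25, P* = 23.5.
Marginal revenue: MR = 31.6 − 0.16Q. Set MR = MC: 31.6 − 0.16Q = 15.4 + 0.08Q → Q_m = 67.5.
Price P_m = 31.6 − 0.08·67.5 = 26.2; MC(Q_m) = 15.4 + 0.08·67.5 = 20.8.
Competitive Q* = 101.25, so ΔQ = 33.75; wedge = 26.2 − 20.8 = 5.4.
DWL = ½ × 33.75 × 5.4 = $91.125 thousand.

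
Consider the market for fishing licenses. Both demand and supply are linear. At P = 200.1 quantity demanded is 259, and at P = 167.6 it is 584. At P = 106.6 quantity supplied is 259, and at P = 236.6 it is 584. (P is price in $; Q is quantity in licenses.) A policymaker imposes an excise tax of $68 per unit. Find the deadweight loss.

Demand slope = (167.6 − 200.1)/(584 − 259) = −0.1, so P = 226 − 0.1Q.
Supply slope = (236.6 − 106.6)/(584 − 259) = 0.4, so P = 3 + 0.4Q.
Competitive equilibrium: 226 − 0.1Q = 3 + 0.4Q → Q* = 446, P* = 181.4.
With the tax, the buyer price exceeds the seller price by 68: (226 − 0.1Q) − (3 + 0.4Q) = 68 → Q' = 310.
ΔQ = 446 − 310 = 136; the wedge equals the tax, 68.
The triangle = ½ × 136 × 68 = $4624.

$4624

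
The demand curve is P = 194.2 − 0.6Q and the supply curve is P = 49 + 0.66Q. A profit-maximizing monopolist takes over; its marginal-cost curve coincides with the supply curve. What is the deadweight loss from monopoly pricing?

870.58

Competitive equilibrium: 194.2 − 0.6Q = 49 + 0.66Q → Q* = 115.2381, P* = 125.0571.
Marginal revenue: MR = 194.2 − 1.2Q. Set MR = MC: 194.2 − 1.2Q = 49 + 0.66Q → Q_m = 78.0645.
Price P_m = 194.2 − 0.6·78.0645 = 147.3613; MC(Q_m) = 49 + 0.66·78.0645 = 100.5226.
Competitive Q* = 115.2381, so ΔQ = 37.1736; wedge = 147.3613 − 100.5226 = 46.8387.
DWL = ½ × 37.1736 × 46.8387 = 870.58.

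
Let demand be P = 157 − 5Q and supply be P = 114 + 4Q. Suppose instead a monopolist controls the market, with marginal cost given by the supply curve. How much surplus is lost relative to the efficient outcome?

Competitive equilibrium: 157 − 5Q = 114 + 4Q → Q* = 4.7778, P* = 133.1111.
Marginal revenue: MR = 157 − 10Q. Set MR = MC: 157 − 10Q = 114 + 4Q → Q_m = 3.0714.
Price P_m = 157 − 5·3.0714 = 141.643; MC(Q_m) = 114 + 4·3.0714 = 126.2856.
Competitive Q* = 4.7778, so ΔQ = 1.7064; wedge = 141.643 − 126.2856 = 15.3574.
Deadweight loss = ½ × 1.7064 × 15.3574 = 13.10.

13.10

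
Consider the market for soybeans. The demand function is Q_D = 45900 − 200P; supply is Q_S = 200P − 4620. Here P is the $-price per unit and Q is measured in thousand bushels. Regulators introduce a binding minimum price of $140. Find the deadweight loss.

In inverse form: demand P = 229.5 − 0.005Q, supply P = 23.1 + 0.005Q.
Competitive equilibrium: 229.5 − 0.005Q = 23.1 + 0.005Q → Q* = 20640, P* = 126.3.
At the floor P = 140, quantity demanded = (229.5 − 140)/0.005 = 17900.
Sellers' marginal cost at Q' = 17900: 23.1 + 0.005·17900 = 112.6.
ΔQ = 20640 − 17900 = 2740; wedge = 140 − 112.6 = 27.4.
Welfare loss = ½ × 2740 × 27.4 = $37538 thousand.

$37538 thousand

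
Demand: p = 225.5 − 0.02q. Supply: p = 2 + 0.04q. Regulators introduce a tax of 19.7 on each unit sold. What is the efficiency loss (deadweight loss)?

Competitive equilibrium: 225.5 − 0.02q = 2 + 0.04q → q* = 3725, p* = 151.
With the tax, the buyer price exceeds the seller price by 19.7: (225.5 − 0.02q) − (2 + 0.04q) = 19.7 → q' = 3396.6667.
Δq = 3725 − 3396.6667 = 328.3333; the wedge equals the tax, 19.7.
The triangle = ½ × 328.3333 × 19.7 = 3234.08.

3234.08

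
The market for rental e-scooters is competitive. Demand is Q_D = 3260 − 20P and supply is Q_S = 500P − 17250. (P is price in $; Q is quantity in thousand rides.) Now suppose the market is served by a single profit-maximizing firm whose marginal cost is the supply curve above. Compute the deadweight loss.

$38151.58 thousand

In inverse form: demand P = 163 − 0.05Q, supply P = 34.5 + 0.002Q.
Competitive equilibrium: 163 − 0.05Q = 34.5 + 0.002Q → Q* = 2471.15385, P* = 39.44231.
Marginal revenue: MR = 163 − 0.1Q. Set MR = MC: 163 − 0.1Q = 34.5 + 0.002Q → Q_m = 1259.80392.
Price P_m = 163 − 0.05·1259.80392 = 100.0098; MC(Q_m) = 34.5 + 0.002·1259.80392 = 37.01961.
Competitive Q* = 2471.15385, so ΔQ = 1211.34993; wedge = 100.0098 − 37.01961 = 62.99019.
Deadweight loss = ½ × 1211.34993 × 62.99019 = $38151.58 thousand.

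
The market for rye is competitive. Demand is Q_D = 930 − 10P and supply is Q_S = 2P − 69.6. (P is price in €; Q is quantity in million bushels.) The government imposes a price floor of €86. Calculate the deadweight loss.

€218.70 million

In inverse form: demand P = 93 − 0.1Q, supply P = 34.8 + 0.5Q.
Competitive equilibrium: 93 − 0.1Q = 34.8 + 0.5Q → Q* = 97, P* = 83.3.
At the floor P = 86, quantity demanded = (93 − 86)/0.1 = 70.
Sellers' marginal cost at Q' = 70: 34.8 + 0.5·70 = 69.8.
ΔQ = 97 − 70 = 27; wedge = 86 − 69.8 = 16.2.
Welfare loss = ½ × 27 × 16.2 = €218.70 million.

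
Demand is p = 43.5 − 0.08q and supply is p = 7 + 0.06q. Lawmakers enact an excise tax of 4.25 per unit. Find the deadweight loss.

Competitive equilibrium: 43.5 − 0.08q = 7 + 0.06q → q* = 260.7143, p* = 22.6429.
With the tax, the buyer price exceeds the seller price by 4.25: (43.5 − 0.08q) − (7 + 0.06q) = 4.25 → q' = 230.3571.
Δq = 260.7143 − 230.3571 = 30.3572; the wedge equals the tax, 4.25.
Welfare loss = ½ × 30.3572 × 4.25 = 64.51.

64.51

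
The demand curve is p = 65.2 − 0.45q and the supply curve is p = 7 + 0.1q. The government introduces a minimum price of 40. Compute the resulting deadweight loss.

682.51

Competitive equilibrium: 65.2 − 0.45q = 7 + 0.1q → q* = 105.8182, p* = 17.5818.
At the floor p = 40, quantity demanded = (65.2 − 40)/0.45 = 56.
Sellers' marginal cost at q' = 56: 7 + 0.1·56 = 12.6.
Δq = 105.8182 − 56 = 49.8182; wedge = 40 − 12.6 = 27.4.
Deadweight loss = ½ × 49.8182 × 27.4 = 682.51.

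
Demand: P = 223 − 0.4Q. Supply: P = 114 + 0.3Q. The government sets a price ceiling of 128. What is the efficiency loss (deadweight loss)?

4161.98

Competitive equilibrium: 223 − 0.4Q = 114 + 0.3Q → Q* = 155.7143, P* = 160.7143.
At the ceiling P = 128, quantity supplied = (128 − 114)/0.3 = 46.6667.
Willingness to pay at Q' = 46.6667: 223 − 0.4·46.6667 = 204.3333.
ΔQ = 155.7143 − 46.6667 = 109.0476; wedge = 204.3333 − 128 = 76.3333.
Deadweight loss = ½ × 109.0476 × 76.3333 = 4161.98.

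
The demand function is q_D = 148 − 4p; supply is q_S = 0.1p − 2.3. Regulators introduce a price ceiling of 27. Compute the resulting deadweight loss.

4.78

In inverse form: demand p = 37 − 0.25q, supply p = 23 + 10q.
Competitive equilibrium: 37 − 0.25q = 23 + 10q → q* = 1.3659, p* = 36.6585.
At the ceiling p = 27, quantity supplied = (27 − 23)/10 = 0.4.
Willingness to pay at q' = 0.4: 37 − 0.25·0.4 = 36.9.
Δq = 1.3659 − 0.4 = 0.9659; wedge = 36.9 − 27 = 9.9.
The triangle = ½ × 0.9659 × 9.9 = 4.78.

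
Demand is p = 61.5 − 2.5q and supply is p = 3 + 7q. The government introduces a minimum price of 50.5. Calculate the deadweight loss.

Competitive equilibrium: 61.5 − 2.5q = 3 + 7q → q* = 6.1579, p* = 46.1053.
At the floor p = 50.5, quantity demanded = (61.5 − 50.5)/2.5 = 4.4.
Sellers' marginal cost at q' = 4.4: 3 + 7·4.4 = 33.8.
Δq = 6.1579 − 4.4 = 1.7579; wedge = 50.5 − 33.8 = 16.7.
DWL = ½ × 1.7579 × 16.7 = 14.68.

14.68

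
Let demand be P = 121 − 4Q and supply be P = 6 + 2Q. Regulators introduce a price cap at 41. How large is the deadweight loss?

Competitive equilibrium: 121 − 4Q = 6 + 2Q → Q* = 19.1667, P* = 44.3333.
At the ceiling P = 41, quantity supplied = (41 − 6)/2 = 17.5.
Willingness to pay at Q' = 17.5: 121 − 4·17.5 = 51.
ΔQ = 19.1667 − 17.5 = 1.6667; wedge = 51 − 41 = 10.
Deadweight loss = ½ × 1.6667 × 10 = 8.33.

8.33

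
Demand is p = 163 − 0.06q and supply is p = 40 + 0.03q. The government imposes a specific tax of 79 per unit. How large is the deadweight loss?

34672.22

Competitive equilibrium: 163 − 0.06q = 40 + 0.03q → q* = 1366.6667, p* = 81.
With the tax, the buyer price exceeds the seller price by 79: (163 − 0.06q) − (40 + 0.03q) = 79 → q' = 488.8889.
Δq = 1366.6667 − 488.8889 = 877.7778; the wedge equals the tax, 79.
Welfare loss = ½ × 877.7778 × 79 = 34672.22.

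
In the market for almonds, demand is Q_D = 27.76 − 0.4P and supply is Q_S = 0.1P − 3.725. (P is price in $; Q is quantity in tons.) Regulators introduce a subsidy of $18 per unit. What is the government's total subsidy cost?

$72.216

In inverse form: demand P = 69.4 − 2.5Q, supply P = 37.25 + 10Q.
Competitive equilibrium: 69.4 − 2.5Q = 37.25 + 10Q → Q* = 2.572, P* = 62.97.
The subsidy lowers effective supply by 18: P = 19.25 + 10Q.
New quantity: 69.4 − 2.5Q = 19.25 + 10Q → Q' = 4.012.
Total subsidy cost = 18 × 4.012 = $72.216.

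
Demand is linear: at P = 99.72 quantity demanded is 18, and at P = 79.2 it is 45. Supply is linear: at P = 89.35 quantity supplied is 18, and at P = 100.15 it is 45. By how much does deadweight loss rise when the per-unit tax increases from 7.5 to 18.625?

125.28

Demand slope = (79.2 − 99.72)/(45 − 18) = −0.76, so P = 113.4 − 0.76Q.
Supply slope = (100.15 − 89.35)/(45 − 18) = 0.4, so P = 82.15 + 0.4Q.
Competitive equilibrium: 113.4 − 0.76Q = 82.15 + 0.4Q → Q* = 26.9397, P* = 92.9259.
For a per-unit tax t: ΔQ = t/1.16, so DWL = ½·t·(t/1.16) = t²/2.32.
At t = 7.5: DWL = 24.246. At t = 18.625: DWL = 149.522.
Increase = 149.522 − 24.246 = 125.28.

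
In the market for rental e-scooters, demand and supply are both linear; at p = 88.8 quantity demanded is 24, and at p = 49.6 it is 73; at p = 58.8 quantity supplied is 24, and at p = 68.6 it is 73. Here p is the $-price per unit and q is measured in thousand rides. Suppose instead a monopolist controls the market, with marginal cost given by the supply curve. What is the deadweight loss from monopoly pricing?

Demand slope = (49.6 − 88.8)/(73 − 24) = −0.8, so p = 108 − 0.8q.
Supply slope = (68.6 − 58.8)/(73 − 24) = 0.2, so p = 54 + 0.2q.
Competitive equilibrium: 108 − 0.8q = 54 + 0.2q → q* = 54, p* = 64.8.
Marginal revenue: MR = 108 − 1.6q. Set MR = MC: 108 − 1.6q = 54 + 0.2q → q_m = 30.
Price p_m = 108 − 0.8·30 = 84; MC(q_m) = 54 + 0.2·30 = 60.
Competitive q* = 54, so Δq = 24; wedge = 84 − 60 = 24.
Deadweight loss = ½ × 24 × 24 = $288 thousand.

$288 thousand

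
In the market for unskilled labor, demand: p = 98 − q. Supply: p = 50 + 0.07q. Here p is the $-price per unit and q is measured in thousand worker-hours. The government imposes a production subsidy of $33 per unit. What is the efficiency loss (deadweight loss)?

Competitive equilibrium: 98 − q = 50 + 0.07q → q* = 44.8598, p* = 53.1402.
The subsidy lowers effective supply by 33: p = 17 + 0.07q.
New quantity: 98 − q = 17 + 0.07q → q' = 75.7009.
Overproduction Δq = 75.7009 − 44.8598 = 30.8411; wedge = subsidy = 33.
DWL = ½ × 30.8411 × 33 = $508.88 thousand.

$508.88 thousand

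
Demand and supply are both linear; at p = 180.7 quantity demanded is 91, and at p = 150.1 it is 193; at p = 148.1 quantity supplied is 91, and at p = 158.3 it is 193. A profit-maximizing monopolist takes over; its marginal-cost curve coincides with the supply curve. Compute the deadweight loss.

1093.09

Demand slope = (150.1 − 180.7)/(193 − 91) = −0.3, so p = 208 − 0.3q.
Supply slope = (158.3 − 148.1)/(193 − 91) = 0.1, so p = 139 + 0.1q.
Competitive equilibrium: 208 − 0.3q = 139 + 0.1q → q* = 172.5, p* = 156.25.
Marginal revenue: MR = 208 − 0.6q. Set MR = MC: 208 − 0.6q = 139 + 0.1q → q_m = 98.5714.
Price p_m = 208 − 0.3·98.5714 = 178.4286; MC(q_m) = 139 + 0.1·98.5714 = 148.8571.
Competitive q* = 172.5, so Δq = 73.9286; wedge = 178.4286 − 148.8571 = 29.5715.
DWL = ½ × 73.9286 × 29.5715 = 1093.09.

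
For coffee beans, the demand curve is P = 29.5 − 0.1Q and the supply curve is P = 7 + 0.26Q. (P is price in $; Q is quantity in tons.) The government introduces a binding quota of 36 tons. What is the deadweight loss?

Competitive equilibrium: 29.5 − 0.1Q = 7 + 0.26Q → Q* = 62.5, P* = 23.25.
At Q = 36: demand price = 29.5 − 0.1·36 = 25.9; supply price = 7 + 0.26·36 = 16.36.
ΔQ = 62.5 − 36 = 26.5; wedge = 25.9 − 16.36 = 9.54.
The triangle = ½ × 26.5 × 9.54 = $126.405.

$126.405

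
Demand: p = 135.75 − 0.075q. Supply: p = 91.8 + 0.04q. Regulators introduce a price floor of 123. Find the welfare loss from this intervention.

2588.52

Competitive equilibrium: 135.75 − 0.075q = 91.8 + 0.04q → q* = 382.1739, p* = 107.087.
At the floor p = 123, quantity demanded = (135.75 − 123)/0.075 = 170.
Sellers' marginal cost at q' = 170: 91.8 + 0.04·170 = 98.6.
Δq = 382.1739 − 170 = 212.1739; wedge = 123 − 98.6 = 24.4.
Welfare loss = ½ × 212.1739 × 24.4 = 2588.52.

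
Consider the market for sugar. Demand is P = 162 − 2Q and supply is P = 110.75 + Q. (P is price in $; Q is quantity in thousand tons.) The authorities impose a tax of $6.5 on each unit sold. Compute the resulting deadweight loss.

Competitive equilibrium: 162 − 2Q = 110.75 + Q → Q* = 17.0833, P* = 127.8333.
With the tax, the buyer price exceeds the seller price by 6.5: (162 − 2Q) − (110.75 + Q) = 6.5 → Q' = 14.9167.
ΔQ = 17.0833 − 14.9167 = 2.1666; the wedge equals the tax, 6.5.
The triangle = ½ × 2.1666 × 6.5 = $7.04 thousand.

$7.04 thousand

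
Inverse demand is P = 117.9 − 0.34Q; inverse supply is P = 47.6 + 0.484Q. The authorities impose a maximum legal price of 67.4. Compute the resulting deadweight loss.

Competitive equilibrium: 117.9 − 0.34Q = 47.6 + 0.484Q → Q* = 85.3155, P* = 88.8927.
At the ceiling P = 67.4, quantity supplied = (67.4 − 47.6)/0.484 = 40.9091.
Willingness to pay at Q' = 40.9091: 117.9 − 0.34·40.9091 = 103.9909.
ΔQ = 85.3155 − 40.9091 = 44.4064; wedge = 103.9909 − 67.4 = 36.5909.
The triangle = ½ × 44.4064 × 36.5909 = 812.44.

812.44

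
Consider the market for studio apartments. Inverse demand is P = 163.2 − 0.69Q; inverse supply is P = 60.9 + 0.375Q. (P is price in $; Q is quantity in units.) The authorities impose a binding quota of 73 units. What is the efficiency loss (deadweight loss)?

Competitive equilibrium: 163.2 − 0.69Q = 60.9 + 0.375Q → Q* = 96.0563, P* = 96.9211.
At Q = 73: demand price = 163.2 − 0.69·73 = 112.83; supply price = 60.9 + 0.375·73 = 88.275.
ΔQ = 96.0563 − 73 = 23.0563; wedge = 112.83 − 88.275 = 24.555.
The triangle = ½ × 23.0563 × 24.555 = $283.07.

$283.07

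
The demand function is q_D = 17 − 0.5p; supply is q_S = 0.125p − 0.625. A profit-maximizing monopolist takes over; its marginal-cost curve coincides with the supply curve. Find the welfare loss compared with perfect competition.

In inverse form: demand p = 34 − 2q, supply p = 5 + 8q.
Competitive equilibrium: 34 − 2q = 5 + 8q → q* = 2.9, p* = 28.2.
Marginal revenue: MR = 34 − 4q. Set MR = MC: 34 − 4q = 5 + 8q → q_m = 2.4167.
Price p_m = 34 − 2·2.4167 = 29.1666; MC(q_m) = 5 + 8·2.4167 = 24.3336.
Competitive q* = 2.9, so Δq = 0.4833; wedge = 29.1666 − 24.3336 = 4.833.
The triangle = ½ × 0.4833 × 4.833 = 1.17.

1.17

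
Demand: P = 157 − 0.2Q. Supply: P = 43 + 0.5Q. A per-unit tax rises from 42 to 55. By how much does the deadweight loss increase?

Competitive equilibrium: 157 − 0.2Q = 43 + 0.5Q → Q* = 162.8571, P* = 124.4286.
For a per-unit tax t: ΔQ = t/0.7, so DWL = ½·t·(t/0.7) = t²/1.4.
At t = 42: DWL = 1260. At t = 55: DWL = 2160.714.
Increase = 2160.714 − 1260 = 900.71.

900.71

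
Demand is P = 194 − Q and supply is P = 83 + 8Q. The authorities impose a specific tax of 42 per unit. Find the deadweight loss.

98

Competitive equilibrium: 194 − Q = 83 + 8Q → Q* = 12.3333, P* = 181.6667.
With the tax, the buyer price exceeds the seller price by 42: (194 − Q) − (83 + 8Q) = 42 → Q' = 7.6667.
ΔQ = 12.3333 − 7.6667 = 4.6666; the wedge equals the tax, 42.
Welfare loss = ½ × 4.6666 × 42 = 98.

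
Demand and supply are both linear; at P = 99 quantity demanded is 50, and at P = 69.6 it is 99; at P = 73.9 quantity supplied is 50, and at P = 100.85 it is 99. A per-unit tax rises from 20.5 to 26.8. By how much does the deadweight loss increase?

Demand slope = (69.6 − 99)/(99 − 50) = −0.6, so P = 129 − 0.6Q.
Supply slope = (100.85 − 73.9)/(99 − 50) = 0.55, so P = 46.4 + 0.55Q.
Competitive equilibrium: 129 − 0.6Q = 46.4 + 0.55Q → Q* = 71.8261, P* = 85.9043.
For a per-unit tax t: ΔQ = t/1.15, so DWL = ½·t·(t/1.15) = t²/2.3.
At t = 20.5: DWL = 182.717. At t = 26.8: DWL = 312.278.
Increase = 312.278 − 182.717 = 129.56.

129.56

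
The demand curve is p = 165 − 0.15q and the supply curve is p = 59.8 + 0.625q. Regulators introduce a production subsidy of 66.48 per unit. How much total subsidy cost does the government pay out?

14726.82

Competitive equilibrium: 165 − 0.15q = 59.8 + 0.625q → q* = 135.7419, p* = 144.6387.
The subsidy lowers effective supply by 66.48: p = 0.625q − 6.68.
New quantity: 165 − 0.15q = 0.625q − 6.68 → q' = 221.5226.
Total subsidy cost = 66.48 × 221.5226 = 14726.82.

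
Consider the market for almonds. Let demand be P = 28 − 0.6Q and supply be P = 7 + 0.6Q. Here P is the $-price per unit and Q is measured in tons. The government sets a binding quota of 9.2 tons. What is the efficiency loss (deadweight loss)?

$41.334

Competitive equilibrium: 28 − 0.6Q = 7 + 0.6Q → Q* = 17.5, P* = 17.5.
At Q = 9.2: demand price = 28 − 0.6·9.2 = 22.48; supply price = 7 + 0.6·9.2 = 12.52.
ΔQ = 17.5 − 9.2 = 8.3; wedge = 22.48 − 12.52 = 9.96.
Welfare loss = ½ × 8.3 × 9.96 = $41.334.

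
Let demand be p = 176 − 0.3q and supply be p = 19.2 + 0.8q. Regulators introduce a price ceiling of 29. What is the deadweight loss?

Competitive equilibrium: 176 − 0.3q = 19.2 + 0.8q → q* = 142.5455, p* = 133.2364.
At the ceiling p = 29, quantity supplied = (29 − 19.2)/0.8 = 12.25.
Willingness to pay at q' = 12.25: 176 − 0.3·12.25 = 172.325.
Δq = 142.5455 − 12.25 = 130.2955; wedge = 172.325 − 29 = 143.325.
The triangle = ½ × 130.2955 × 143.325 = 9337.30.

9337.30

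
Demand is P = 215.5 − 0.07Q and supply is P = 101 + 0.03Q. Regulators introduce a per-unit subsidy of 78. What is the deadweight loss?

30420

Competitive equilibrium: 215.5 − 0.07Q = 101 + 0.03Q → Q* = 1145, P* = 135.35.
The subsidy lowers effective supply by 78: P = 23 + 0.03Q.
New quantity: 215.5 − 0.07Q = 23 + 0.03Q → Q' = 1925.
Overproduction ΔQ = 1925 − 1145 = 780; wedge = subsidy = 78.
The triangle = ½ × 780 × 78 = 30420.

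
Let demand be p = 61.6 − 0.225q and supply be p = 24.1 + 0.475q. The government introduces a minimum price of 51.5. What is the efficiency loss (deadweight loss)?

Competitive equilibrium: 61.6 − 0.225q = 24.1 + 0.475q → q* = 53.5714, p* = 49.5464.
At the floor p = 51.5, quantity demanded = (61.6 − 51.5)/0.225 = 44.8889.
Sellers' marginal cost at q' = 44.8889: 24.1 + 0.475·44.8889 = 45.4222.
Δq = 53.5714 − 44.8889 = 8.6825; wedge = 51.5 − 45.4222 = 6.0778.
Deadweight loss = ½ × 8.6825 × 6.0778 = 26.39.

26.39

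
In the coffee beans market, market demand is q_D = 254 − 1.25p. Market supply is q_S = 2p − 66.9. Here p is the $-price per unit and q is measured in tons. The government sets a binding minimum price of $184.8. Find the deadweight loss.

$7522.32

In inverse form: demand p = 203.2 − 0.8q, supply p = 33.45 + 0.5q.
Competitive equilibrium: 203.2 − 0.8q = 33.45 + 0.5q → q* = 130.57692, p* = 98.73846.
At the floor p = 184.8, quantity demanded = (203.2 − 184.8)/0.8 = 23.
Sellers' marginal cost at q' = 23: 33.45 + 0.5·23 = 44.95.
Δq = 130.57692 − 23 = 107.57692; wedge = 184.8 − 44.95 = 139.85.
Welfare loss = ½ × 107.57692 × 139.85 = $7522.32.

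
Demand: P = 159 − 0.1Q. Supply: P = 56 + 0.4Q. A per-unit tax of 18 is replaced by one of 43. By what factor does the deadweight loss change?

5.707

Competitive equilibrium: 159 − 0.1Q = 56 + 0.4Q → Q* = 206, P* = 138.4.
For a per-unit tax t: ΔQ = t/0.5, so DWL = ½·t·(t/0.5) = t²/1.
At t = 18: DWL = 324. At t = 43: DWL = 1849.
Ratio = (43/18)² = 5.707.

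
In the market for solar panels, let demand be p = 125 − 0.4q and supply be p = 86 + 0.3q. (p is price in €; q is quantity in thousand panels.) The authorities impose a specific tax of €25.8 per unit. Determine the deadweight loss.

€475.46 thousand

Competitive equilibrium: 125 − 0.4q = 86 + 0.3q → q* = 55.7143, p* = 102.7143.
With the tax, the buyer price exceeds the seller price by 25.8: (125 − 0.4q) − (86 + 0.3q) = 25.8 → q' = 18.8571.
Δq = 55.7143 − 18.8571 = 36.8572; the wedge equals the tax, 25.8.
DWL = ½ × 36.8572 × 25.8 = €475.46 thousand.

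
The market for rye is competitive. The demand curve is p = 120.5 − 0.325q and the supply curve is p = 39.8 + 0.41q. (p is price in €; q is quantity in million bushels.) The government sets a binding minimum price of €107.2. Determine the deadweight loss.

€1743.22 million

Competitive equilibrium: 120.5 − 0.325q = 39.8 + 0.41q → q* = 109.7959, p* = 84.8163.
At the floor p = 107.2, quantity demanded = (120.5 − 107.2)/0.325 = 40.9231.
Sellers' marginal cost at q' = 40.9231: 39.8 + 0.41·40.9231 = 56.5785.
Δq = 109.7959 − 40.9231 = 68.8728; wedge = 107.2 − 56.5785 = 50.6215.
DWL = ½ × 68.8728 × 50.6215 = €1743.22 million.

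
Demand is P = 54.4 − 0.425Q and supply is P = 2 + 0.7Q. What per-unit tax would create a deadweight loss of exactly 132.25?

Competitive equilibrium: 54.4 − 0.425Q = 2 + 0.7Q → Q* = 46.5778, P* = 34.6044.
A tax t gives ΔQ = t/1.125 and wedge t, so DWL = t²/2.25.
t²/2.25 = 132.25 → t² = 297.5625 → t = 17.25.

17.25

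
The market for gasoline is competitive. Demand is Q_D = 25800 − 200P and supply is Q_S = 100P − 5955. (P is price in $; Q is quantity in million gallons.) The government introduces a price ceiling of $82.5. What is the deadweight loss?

In inverse form: demand P = 129 − 0.005Q, supply P = 59.55 + 0.01Q.
Competitive equilibrium: 129 − 0.005Q = 59.55 + 0.01Q → Q* = 4630, P* = 105.85.
At the ceiling P = 82.5, quantity supplied = (82.5 − 59.55)/0.01 = 2295.
Willingness to pay at Q' = 2295: 129 − 0.005·2295 = 117.525.
ΔQ = 4630 − 2295 = 2335; wedge = 117.525 − 82.5 = 35.025.
Welfare loss = ½ × 2335 × 35.025 = $40891.69 million.

$40891.69 million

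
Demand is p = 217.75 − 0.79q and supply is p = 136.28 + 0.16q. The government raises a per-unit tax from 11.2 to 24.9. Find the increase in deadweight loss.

Competitive equilibrium: 217.75 − 0.79q = 136.28 + 0.16q → q* = 85.7579, p* = 150.0013.
For a per-unit tax t: Δq = t/0.95, so DWL = ½·t·(t/0.95) = t²/1.9.
At t = 11.2: DWL = 66.021. At t = 24.9: DWL = 326.321.
Increase = 326.321 − 66.021 = 260.30.

260.30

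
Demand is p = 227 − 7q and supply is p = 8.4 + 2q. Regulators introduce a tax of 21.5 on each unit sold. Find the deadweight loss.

Competitive equilibrium: 227 − 7q = 8.4 + 2q → q* = 24.2889, p* = 56.9778.
With the tax, the buyer price exceeds the seller price by 21.5: (227 − 7q) − (8.4 + 2q) = 21.5 → q' = 21.9.
Δq = 24.2889 − 21.9 = 2.3889; the wedge equals the tax, 21.5.
Welfare loss = ½ × 2.3889 × 21.5 = 25.68.

25.68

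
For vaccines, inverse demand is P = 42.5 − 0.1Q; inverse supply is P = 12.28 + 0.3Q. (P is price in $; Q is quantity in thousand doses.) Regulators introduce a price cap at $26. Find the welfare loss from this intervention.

$177.81 thousand

Competitive equilibrium: 42.5 − 0.1Q = 12.28 + 0.3Q → Q* = 75.55, P* = 34.945.
At the ceiling P = 26, quantity supplied = (26 − 12.28)/0.3 = 45.7333.
Willingness to pay at Q' = 45.7333: 42.5 − 0.1·45.7333 = 37.9267.
ΔQ = 75.55 − 45.7333 = 29.8167; wedge = 37.9267 − 26 = 11.9267.
The triangle = ½ × 29.8167 × 11.9267 = $177.81 thousand.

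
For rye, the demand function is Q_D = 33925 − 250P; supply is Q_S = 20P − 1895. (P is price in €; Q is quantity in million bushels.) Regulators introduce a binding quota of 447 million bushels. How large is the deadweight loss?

In inverse form: demand P = 135.7 − 0.004Q, supply P = 94.75 + 0.05Q.
Competitive equilibrium: 135.7 − 0.004Q = 94.75 + 0.05Q → Q* = 758.3333, P* = 132.6667.
At Q = 447: demand price = 135.7 − 0.004·447 = 133.912; supply price = 94.75 + 0.05·447 = 117.1.
ΔQ = 758.3333 − 447 = 311.3333; wedge = 133.912 − 117.1 = 16.812.
Deadweight loss = ½ × 311.3333 × 16.812 = €2617.068 million.

€2617.068 million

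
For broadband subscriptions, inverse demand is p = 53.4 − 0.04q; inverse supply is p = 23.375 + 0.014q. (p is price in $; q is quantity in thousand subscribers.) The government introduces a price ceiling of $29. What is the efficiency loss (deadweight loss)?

$642.27 thousand

Competitive equilibrium: 53.4 − 0.04q = 23.375 + 0.014q → q* = 556.0185, p* = 31.1593.
At the ceiling p = 29, quantity supplied = (29 − 23.375)/0.014 = 401.7857.
Willingness to pay at q' = 401.7857: 53.4 − 0.04·401.7857 = 37.3286.
Δq = 556.0185 − 401.7857 = 154.2328; wedge = 37.3286 − 29 = 8.3286.
Welfare loss = ½ × 154.2328 × 8.3286 = $642.27 thousand.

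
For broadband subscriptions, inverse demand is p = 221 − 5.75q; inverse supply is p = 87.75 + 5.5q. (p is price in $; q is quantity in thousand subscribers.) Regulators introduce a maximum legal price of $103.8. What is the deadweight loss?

$448.19 thousand

Competitive equilibrium: 221 − 5.75q = 87.75 + 5.5q → q* = 11.8444, p* = 152.8944.
At the ceiling p = 103.8, quantity supplied = (103.8 − 87.75)/5.5 = 2.9182.
Willingness to pay at q' = 2.9182: 221 − 5.75·2.9182 = 204.2204.
Δq = 11.8444 − 2.9182 = 8.9262; wedge = 204.2204 − 103.8 = 100.4204.
DWL = ½ × 8.9262 × 100.4204 = $448.19 thousand.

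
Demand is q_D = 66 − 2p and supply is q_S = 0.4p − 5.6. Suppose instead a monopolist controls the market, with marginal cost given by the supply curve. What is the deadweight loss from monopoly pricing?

In inverse form: demand p = 33 − 0.5q, supply p = 14 + 2.5q.
Competitive equilibrium: 33 − 0.5q = 14 + 2.5q → q* = 6.3333, p* = 29.8333.
Marginal revenue: MR = 33 − q. Set MR = MC: 33 − q = 14 + 2.5q → q_m = 5.4286.
Price p_m = 33 − 0.5·5.4286 = 30.2857; MC(q_m) = 14 + 2.5·5.4286 = 27.5715.
Competitive q* = 6.3333, so Δq = 0.9047; wedge = 30.2857 − 27.5715 = 2.7142.
Deadweight loss = ½ × 0.9047 × 2.7142 = 1.23.

1.23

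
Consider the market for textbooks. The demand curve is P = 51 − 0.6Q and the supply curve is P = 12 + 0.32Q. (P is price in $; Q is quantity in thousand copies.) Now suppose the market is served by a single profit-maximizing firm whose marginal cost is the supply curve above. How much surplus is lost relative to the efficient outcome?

$128.80 thousand

Competitive equilibrium: 51 − 0.6Q = 12 + 0.32Q → Q* = 42.3913, P* = 25.5652.
Marginal revenue: MR = 51 − 1.2Q. Set MR = MC: 51 − 1.2Q = 12 + 0.32Q → Q_m = 25.6579.
Price P_m = 51 − 0.6·25.6579 = 35.6053; MC(Q_m) = 12 + 0.32·25.6579 = 20.2105.
Competitive Q* = 42.3913, so ΔQ = 16.7334; wedge = 35.6053 − 20.2105 = 15.3948.
Deadweight loss = ½ × 16.7334 × 15.3948 = $128.80 thousand.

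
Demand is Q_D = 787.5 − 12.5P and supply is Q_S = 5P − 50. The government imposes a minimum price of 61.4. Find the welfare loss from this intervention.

In inverse form: demand P = 63 − 0.08Q, supply P = 10 + 0.2Q.
Competitive equilibrium: 63 − 0.08Q = 10 + 0.2Q → Q* = 189.2857, P* = 47.8571.
At the floor P = 61.4, quantity demanded = (63 − 61.4)/0.08 = 20.
Sellers' marginal cost at Q' = 20: 10 + 0.2·20 = 14.
ΔQ = 189.2857 − 20 = 169.2857; wedge = 61.4 − 14 = 47.4.
DWL = ½ × 169.2857 × 47.4 = 4012.07.

4012.07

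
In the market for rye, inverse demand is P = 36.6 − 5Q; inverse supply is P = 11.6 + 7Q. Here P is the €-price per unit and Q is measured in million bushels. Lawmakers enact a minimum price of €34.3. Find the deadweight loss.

Competitive equilibrium: 36.6 − 5Q = 11.6 + 7Q → Q* = 2.0833, P* = 26.1833.
At the floor P = 34.3, quantity demanded = (36.6 − 34.3)/5 = 0.46.
Sellers' marginal cost at Q' = 0.46: 11.6 + 7·0.46 = 14.82.
ΔQ = 2.0833 − 0.46 = 1.6233; wedge = 34.3 − 14.82 = 19.48.
Deadweight loss = ½ × 1.6233 × 19.48 = €15.81 million.

€15.81 million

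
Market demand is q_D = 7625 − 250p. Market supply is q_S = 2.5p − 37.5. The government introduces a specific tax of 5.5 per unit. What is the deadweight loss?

In inverse form: demand p = 30.5 − 0.004q, supply p = 15 + 0.4q.
Competitive equilibrium: 30.5 − 0.004q = 15 + 0.4q → q* = 38.3663, p* = 30.3465.
With the tax, the buyer price exceeds the seller price by 5.5: (30.5 − 0.004q) − (15 + 0.4q) = 5.5 → q' = 24.7525.
Δq = 38.3663 − 24.7525 = 13.6138; the wedge equals the tax, 5.5.
The triangle = ½ × 13.6138 × 5.5 = 37.44.

37.44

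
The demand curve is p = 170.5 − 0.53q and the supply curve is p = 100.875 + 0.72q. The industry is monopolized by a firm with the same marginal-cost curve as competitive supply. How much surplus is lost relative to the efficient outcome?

Competitive equilibrium: 170.5 − 0.53q = 100.875 + 0.72q → q* = 55.7, p* = 140.979.
Marginal revenue: MR = 170.5 − 1.06q. Set MR = MC: 170.5 − 1.06q = 100.875 + 0.72q → q_m = 39.1152.
Price p_m = 170.5 − 0.53·39.1152 = 149.7689; MC(q_m) = 100.875 + 0.72·39.1152 = 129.0379.
Competitive q* = 55.7, so Δq = 16.5848; wedge = 149.7689 − 129.0379 = 20.731.
The triangle = ½ × 16.5848 × 20.731 = 171.91.

171.91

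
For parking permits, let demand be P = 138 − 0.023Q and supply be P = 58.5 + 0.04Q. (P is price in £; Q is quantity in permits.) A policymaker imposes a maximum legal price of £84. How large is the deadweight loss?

Competitive equilibrium: 138 − 0.023Q = 58.5 + 0.04Q → Q* = 1261.9048, P* = 108.9762.
At the ceiling P = 84, quantity supplied = (84 − 58.5)/0.04 = 637.5.
Willingness to pay at Q' = 637.5: 138 − 0.023·637.5 = 123.3375.
ΔQ = 1261.9048 − 637.5 = 624.4048; wedge = 123.3375 − 84 = 39.3375.
DWL = ½ × 624.4048 × 39.3375 = £12281.26.

£12281.26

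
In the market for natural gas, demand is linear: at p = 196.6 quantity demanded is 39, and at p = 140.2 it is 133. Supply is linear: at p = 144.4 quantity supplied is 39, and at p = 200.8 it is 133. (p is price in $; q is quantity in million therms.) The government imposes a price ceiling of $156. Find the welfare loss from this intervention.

$350.42 million

Demand slope = (140.2 − 196.6)/(133 − 39) = −0.6, so p = 220 − 0.6q.
Supply slope = (200.8 − 144.4)/(133 − 39) = 0.6, so p = 121 + 0.6q.
Competitive equilibrium: 220 − 0.6q = 121 + 0.6q → q* = 82.5, p* = 170.5.
At the ceiling p = 156, quantity supplied = (156 − 121)/0.6 = 58.3333.
Willingness to pay at q' = 58.3333: 220 − 0.6·58.3333 = 185.
Δq = 82.5 − 58.3333 = 24.1667; wedge = 185 − 156 = 29.
Welfare loss = ½ × 24.1667 × 29 = $350.42 million.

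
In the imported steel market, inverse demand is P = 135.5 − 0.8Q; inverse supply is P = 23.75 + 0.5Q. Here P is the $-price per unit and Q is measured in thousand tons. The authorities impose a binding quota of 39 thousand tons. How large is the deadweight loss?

Competitive equilibrium: 135.5 − 0.8Q = 23.75 + 0.5Q → Q* = 85.9615, P* = 66.7308.
At Q = 39: demand price = 135.5 − 0.8·39 = 104.3; supply price = 23.75 + 0.5·39 = 43.25.
ΔQ = 85.9615 − 39 = 46.9615; wedge = 104.3 − 43.25 = 61.05.
The triangle = ½ × 46.9615 × 61.05 = $1433.50 thousand.

$1433.50 thousand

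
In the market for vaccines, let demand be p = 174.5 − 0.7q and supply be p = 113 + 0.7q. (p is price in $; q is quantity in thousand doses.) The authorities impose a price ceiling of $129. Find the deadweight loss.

Competitive equilibrium: 174.5 − 0.7q = 113 + 0.7q → q* = 43.9286, p* = 143.75.
At the ceiling p = 129, quantity supplied = (129 − 113)/0.7 = 22.8571.
Willingness to pay at q' = 22.8571: 174.5 − 0.7·22.8571 = 158.5.
Δq = 43.9286 − 22.8571 = 21.0715; wedge = 158.5 − 129 = 29.5.
The triangle = ½ × 21.0715 × 29.5 = $310.80 thousand.

$310.80 thousand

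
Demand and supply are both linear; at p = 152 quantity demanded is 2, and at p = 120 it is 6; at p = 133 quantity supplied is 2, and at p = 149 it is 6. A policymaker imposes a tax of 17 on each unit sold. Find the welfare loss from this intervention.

12.04

Demand slope = (120 − 152)/(6 − 2) = −8, so p = 168 − 8q.
Supply slope = (149 − 133)/(6 − 2) = 4, so p = 125 + 4q.
Competitive equilibrium: 168 − 8q = 125 + 4q → q* = 3.5833, p* = 139.3333.
With the tax, the buyer price exceeds the seller price by 17: (168 − 8q) − (125 + 4q) = 17 → q' = 2.1667.
Δq = 3.5833 − 2.1667 = 1.4166; the wedge equals the tax, 17.
DWL = ½ × 1.4166 × 17 = 12.04.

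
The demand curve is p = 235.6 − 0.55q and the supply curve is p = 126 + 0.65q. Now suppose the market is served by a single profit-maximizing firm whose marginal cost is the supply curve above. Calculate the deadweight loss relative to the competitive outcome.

494.38

Competitive equilibrium: 235.6 − 0.55q = 126 + 0.65q → q* = 91.3333, p* = 185.3667.
Marginal revenue: MR = 235.6 − 1.1q. Set MR = MC: 235.6 − 1.1q = 126 + 0.65q → q_m = 62.6286.
Price p_m = 235.6 − 0.55·62.6286 = 201.1543; MC(q_m) = 126 + 0.65·62.6286 = 166.7086.
Competitive q* = 91.3333, so Δq = 28.7047; wedge = 201.1543 − 166.7086 = 34.4457.
Welfare loss = ½ × 28.7047 × 34.4457 = 494.38.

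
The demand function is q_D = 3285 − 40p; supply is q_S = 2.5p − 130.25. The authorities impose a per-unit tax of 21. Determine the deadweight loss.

In inverse form: demand p = 82.125 − 0.025q, supply p = 52.1 + 0.4q.
Competitive equilibrium: 82.125 − 0.025q = 52.1 + 0.4q → q* = 70.6471, p* = 80.3588.
With the tax, the buyer price exceeds the seller price by 21: (82.125 − 0.025q) − (52.1 + 0.4q) = 21 → q' = 21.2353.
Δq = 70.6471 − 21.2353 = 49.4118; the wedge equals the tax, 21.
Deadweight loss = ½ × 49.4118 × 21 = 518.82.

518.82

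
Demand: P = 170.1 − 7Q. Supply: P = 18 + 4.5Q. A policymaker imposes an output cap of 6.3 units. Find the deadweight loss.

275.83

Competitive equilibrium: 170.1 − 7Q = 18 + 4.5Q → Q* = 13.2261, P* = 77.5174.
At Q = 6.3: demand price = 170.1 − 7·6.3 = 126; supply price = 18 + 4.5·6.3 = 46.35.
ΔQ = 13.2261 − 6.3 = 6.9261; wedge = 126 − 46.35 = 79.65.
Deadweight loss = ½ × 6.9261 × 79.65 = 275.83.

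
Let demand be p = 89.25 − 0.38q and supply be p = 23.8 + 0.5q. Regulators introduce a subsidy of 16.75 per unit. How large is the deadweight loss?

159.41

Competitive equilibrium: 89.25 − 0.38q = 23.8 + 0.5q → q* = 74.375, p* = 60.9875.
The subsidy lowers effective supply by 16.75: p = 7.05 + 0.5q.
New quantity: 89.25 − 0.38q = 7.05 + 0.5q → q' = 93.4091.
Overproduction Δq = 93.4091 − 74.375 = 19.0341; wedge = subsidy = 16.75.
Deadweight loss = ½ × 19.0341 × 16.75 = 159.41.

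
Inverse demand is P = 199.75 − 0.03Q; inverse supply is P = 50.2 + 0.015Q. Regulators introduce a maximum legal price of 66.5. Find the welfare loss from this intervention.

Competitive equilibrium: 199.75 − 0.03Q = 50.2 + 0.015Q → Q* = 3323.3333, P* = 100.05.
At the ceiling P = 66.5, quantity supplied = (66.5 − 50.2)/0.015 = 1086.6667.
Willingness to pay at Q' = 1086.6667: 199.75 − 0.03·1086.6667 = 167.15.
ΔQ = 3323.3333 − 1086.6667 = 2236.6666; wedge = 167.15 − 66.5 = 100.65.
The triangle = ½ × 2236.6666 × 100.65 = 112560.25.

112560.25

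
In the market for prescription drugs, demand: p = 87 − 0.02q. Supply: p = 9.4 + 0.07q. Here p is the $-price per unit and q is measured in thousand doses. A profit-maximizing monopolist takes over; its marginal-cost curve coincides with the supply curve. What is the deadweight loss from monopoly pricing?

$1105.92 thousand

Competitive equilibrium: 87 − 0.02q = 9.4 + 0.07q → q* = 862.22222, p* = 69.75556.
Marginal revenue: MR = 87 − 0.04q. Set MR = MC: 87 − 0.04q = 9.4 + 0.07q → q_m = 705.45455.
Price p_m = 87 − 0.02·705.45455 = 72.89091; MC(q_m) = 9.4 + 0.07·705.45455 = 58.78182.
Competitive q* = 862.22222, so Δq = 156.76767; wedge = 72.89091 − 58.78182 = 14.10909.
The triangle = ½ × 156.76767 × 14.10909 = $1105.92 thousand.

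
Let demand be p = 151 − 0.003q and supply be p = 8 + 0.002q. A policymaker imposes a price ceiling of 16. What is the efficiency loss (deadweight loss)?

1512900

Competitive equilibrium: 151 − 0.003q = 8 + 0.002q → q* = 28600, p* = 65.2.
At the ceiling p = 16, quantity supplied = (16 − 8)/0.002 = 4000.
Willingness to pay at q' = 4000: 151 − 0.003·4000 = 139.
Δq = 28600 − 4000 = 24600; wedge = 139 − 16 = 123.
DWL = ½ × 24600 × 123 = 1512900.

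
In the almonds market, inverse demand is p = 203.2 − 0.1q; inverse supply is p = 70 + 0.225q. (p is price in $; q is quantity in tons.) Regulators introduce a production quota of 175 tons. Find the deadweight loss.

Competitive equilibrium: 203.2 − 0.1q = 70 + 0.225q → q* = 409.8462, p* = 162.2154.
At q = 175: demand price = 203.2 − 0.1·175 = 185.7; supply price = 70 + 0.225·175 = 109.375.
Δq = 409.8462 − 175 = 234.8462; wedge = 185.7 − 109.375 = 76.325.
Welfare loss = ½ × 234.8462 × 76.325 = $8962.32.

$8962.32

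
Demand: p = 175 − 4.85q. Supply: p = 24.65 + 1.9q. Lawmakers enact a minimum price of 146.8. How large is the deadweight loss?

914.35

Competitive equilibrium: 175 − 4.85q = 24.65 + 1.9q → q* = 22.27407, p* = 66.97074.
At the floor p = 146.8, quantity demanded = (175 − 146.8)/4.85 = 5.81443.
Sellers' marginal cost at q' = 5.81443: 24.65 + 1.9·5.81443 = 35.69742.
Δq = 22.27407 − 5.81443 = 16.45964; wedge = 146.8 − 35.69742 = 111.10258.
The triangle = ½ × 16.45964 × 111.10258 = 914.35.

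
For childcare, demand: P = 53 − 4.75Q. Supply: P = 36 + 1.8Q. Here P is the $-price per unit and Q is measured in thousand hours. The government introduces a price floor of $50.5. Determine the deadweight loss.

$14.02 thousand

Competitive equilibrium: 53 − 4.75Q = 36 + 1.8Q → Q* = 2.5954, P* = 40.6718.
At the floor P = 50.5, quantity demanded = (53 − 50.5)/4.75 = 0.5263.
Sellers' marginal cost at Q' = 0.5263: 36 + 1.8·0.5263 = 36.9473.
ΔQ = 2.5954 − 0.5263 = 2.0691; wedge = 50.5 − 36.9473 = 13.5527.
The triangle = ½ × 2.0691 × 13.5527 = $14.02 thousand.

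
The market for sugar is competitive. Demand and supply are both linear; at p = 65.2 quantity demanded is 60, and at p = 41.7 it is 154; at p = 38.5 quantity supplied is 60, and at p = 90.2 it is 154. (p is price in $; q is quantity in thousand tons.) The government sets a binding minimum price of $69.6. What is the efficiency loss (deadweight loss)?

$1039.38 thousand

Demand slope = (41.7 − 65.2)/(154 − 60) = −0.25, so p = 80.2 − 0.25q.
Supply slope = (90.2 − 38.5)/(154 − 60) = 0.55, so p = 5.5 + 0.55q.
Competitive equilibrium: 80.2 − 0.25q = 5.5 + 0.55q → q* = 93.375, p* = 56.8563.
At the floor p = 69.6, quantity demanded = (80.2 − 69.6)/0.25 = 42.4.
Sellers' marginal cost at q' = 42.4: 5.5 + 0.55·42.4 = 28.82.
Δq = 93.375 − 42.4 = 50.975; wedge = 69.6 − 28.82 = 40.78.
Deadweight loss = ½ × 50.975 × 40.78 = $1039.38 thousand.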